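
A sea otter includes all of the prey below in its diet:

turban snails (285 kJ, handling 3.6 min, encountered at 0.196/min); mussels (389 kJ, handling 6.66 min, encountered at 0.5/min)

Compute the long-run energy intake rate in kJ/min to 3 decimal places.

49.718 kJ/min

R = (0.196×285 + 0.5×389) / (1 + 0.196×3.6 + 0.5×6.66) = 250.4/5.036 = 49.72 kJ/min.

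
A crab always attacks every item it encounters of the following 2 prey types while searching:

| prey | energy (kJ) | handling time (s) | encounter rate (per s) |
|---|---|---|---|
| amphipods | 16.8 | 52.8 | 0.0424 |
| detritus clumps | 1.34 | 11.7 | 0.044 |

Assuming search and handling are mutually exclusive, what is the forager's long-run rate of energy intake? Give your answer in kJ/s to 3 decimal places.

0.205 kJ/s

Energy encountered per unit search time: 0.0424×16.8 + 0.044×1.34 = 0.7713 kJ/s.
Handling time per unit search time: 0.0424×52.8 + 0.044×11.7 = 2.754.
Rate = 0.7713/(1 + 2.754) = 0.2055 kJ/s.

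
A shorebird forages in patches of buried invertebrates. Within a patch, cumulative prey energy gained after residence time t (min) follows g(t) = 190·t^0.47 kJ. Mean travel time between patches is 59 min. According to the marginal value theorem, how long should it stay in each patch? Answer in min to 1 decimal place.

By the marginal value theorem, leave when the instantaneous gain rate g'(t) equals the habitat-wide average g(t)/(T + t).
g'(t) = 0.47·190·t^-0.53. Setting 0.47·190·t^-0.53 = 190·t^0.47/(59+t) gives 0.47(59+t) = t, so 0.53·t = 0.47×59.
t* = 0.47×59/0.53 = 52.32 min.

52.3 min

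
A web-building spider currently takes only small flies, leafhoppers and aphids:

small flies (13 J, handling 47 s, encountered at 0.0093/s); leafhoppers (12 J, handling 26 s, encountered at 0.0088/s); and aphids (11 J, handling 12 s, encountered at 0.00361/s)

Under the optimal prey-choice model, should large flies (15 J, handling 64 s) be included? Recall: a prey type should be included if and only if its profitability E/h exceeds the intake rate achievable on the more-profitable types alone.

On small flies, leafhoppers and aphids alone, R = ΣλE/(1+Σλh) = 0.2662/1.709 = 0.1557 J/s.
Profitability of large flies: 15/64 = 0.2344 J/s.
Since 0.2344 > R, including large flies increases the long-run rate.

Yes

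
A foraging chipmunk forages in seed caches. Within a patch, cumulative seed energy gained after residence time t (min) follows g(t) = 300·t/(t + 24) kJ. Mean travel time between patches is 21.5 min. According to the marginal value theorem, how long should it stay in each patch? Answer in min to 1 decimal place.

22.7 min

Maximise g(t)/(T+t): set derivative to zero → g'(t)(T+t) = g(t).
g'(t) = 300·24/(t + 24)². Setting 300·24/(t+24)² = 300t/[(t+24)(21.5+t)] gives 24(21.5+t) = t(t+24), so t² = 24×21.5 = 516.
t* = √516 = 22.72 min.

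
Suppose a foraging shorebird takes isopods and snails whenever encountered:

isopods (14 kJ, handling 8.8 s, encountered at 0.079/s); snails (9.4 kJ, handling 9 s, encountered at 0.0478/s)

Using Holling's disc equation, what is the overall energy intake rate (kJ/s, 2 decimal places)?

0.73 kJ/s

Energy encountered per unit search time: 0.079×14 + 0.0478×9.4 = 1.555 kJ/s.
Handling time per unit search time: 0.079×8.8 + 0.0478×9 = 1.125.
Rate = 1.555/(1 + 1.125) = 0.7318 kJ/s.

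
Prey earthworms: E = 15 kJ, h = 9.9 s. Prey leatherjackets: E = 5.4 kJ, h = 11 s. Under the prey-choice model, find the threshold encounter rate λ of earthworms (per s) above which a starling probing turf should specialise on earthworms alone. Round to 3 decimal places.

Drop leatherjackets once their profitability E₂/h₂ falls below the rate achievable on earthworms alone: E₂/h₂ = λE₁/(1 + λh₁).
Solve for λ: λE₁h₂ = E₂(1 + λh₁) → λ(E₁h₂ − E₂h₁) = E₂ → λ = E₂/(E₁h₂ − E₂h₁).
λ = 5.4/(15×11 − 5.4×9.9) = 5.4/111.5 = 0.04841 per s.

0.048 per s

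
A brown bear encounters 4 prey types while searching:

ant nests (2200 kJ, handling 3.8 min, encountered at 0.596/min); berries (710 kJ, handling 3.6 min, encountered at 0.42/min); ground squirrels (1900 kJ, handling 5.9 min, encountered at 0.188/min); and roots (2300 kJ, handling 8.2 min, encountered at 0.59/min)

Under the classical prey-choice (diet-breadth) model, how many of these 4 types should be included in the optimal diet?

1

Rank by E/h (kJ/min): ant nests 579, ground squirrels 322, roots 280, berries 197. Include each in turn until the next type's E/h falls below the running intake rate.
Rate on top 1: 401.6. ground squirrels: 322 < 401.6 → exclude; stop.
Optimal diet: ant nests — 1 of 4 types.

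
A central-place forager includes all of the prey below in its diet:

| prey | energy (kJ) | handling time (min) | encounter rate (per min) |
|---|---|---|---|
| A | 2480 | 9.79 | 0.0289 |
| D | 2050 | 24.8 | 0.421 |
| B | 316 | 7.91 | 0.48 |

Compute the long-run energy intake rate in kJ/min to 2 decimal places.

R = (0.0289×2480 + 0.421×2050 + 0.48×316) / (1 + 0.0289×9.79 + 0.421×24.8 + 0.48×7.91) = 1086/15.52 = 70 kJ/min.

70.00 kJ/min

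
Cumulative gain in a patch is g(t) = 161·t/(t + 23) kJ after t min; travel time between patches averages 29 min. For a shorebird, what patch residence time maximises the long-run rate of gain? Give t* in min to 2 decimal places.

Optimal t* satisfies g'(t*) = g(t*)/(T + t*).
g'(t) = 161·23/(t + 23)². Setting 161·23/(t+23)² = 161t/[(t+23)(29+t)] gives 23(29+t) = t(t+23), so t² = 23×29 = 667.
t* = √667 = 25.83 min.

25.83 min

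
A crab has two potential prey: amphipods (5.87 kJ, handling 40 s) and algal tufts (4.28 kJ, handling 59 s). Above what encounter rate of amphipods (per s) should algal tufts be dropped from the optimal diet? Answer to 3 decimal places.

0.024 per s

At the threshold, the rate on amphipods alone equals the profitability of algal tufts: λ·5.87/(1 + λ·40) = 4.28/59 = 0.07254.
Rearranging, λ(5.87 − 0.07254×40) = 0.07254, so λ = 0.07254/2.968 = 0.02444 per s.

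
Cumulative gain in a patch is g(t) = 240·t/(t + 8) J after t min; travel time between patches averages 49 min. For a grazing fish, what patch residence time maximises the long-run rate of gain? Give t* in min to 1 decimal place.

Optimal t* satisfies g'(t*) = g(t*)/(T + t*).
g'(t) = 240·8/(t + 8)². Setting 240·8/(t+8)² = 240t/[(t+8)(49+t)] gives 8(49+t) = t(t+8), so t² = 8×49 = 392.
t* = √392 = 19.8 min.

19.8 min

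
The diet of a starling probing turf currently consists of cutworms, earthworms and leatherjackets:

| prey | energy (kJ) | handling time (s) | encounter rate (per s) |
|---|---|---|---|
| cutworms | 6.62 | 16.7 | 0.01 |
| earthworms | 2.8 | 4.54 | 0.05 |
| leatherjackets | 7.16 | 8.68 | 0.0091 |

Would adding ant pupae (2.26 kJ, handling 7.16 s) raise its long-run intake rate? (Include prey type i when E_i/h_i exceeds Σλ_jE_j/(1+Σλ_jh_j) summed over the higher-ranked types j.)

Yes

Intake rate on the current diet: R = (0.01×6.62 + 0.05×2.8 + 0.0091×7.16) / (1 + 0.01×16.7 + 0.05×4.54 + 0.0091×8.68) = 0.2714/1.473 = 0.1842 kJ/s.
ant pupae: E/h = 2.26/7.16 = 0.3156 kJ/s.
Since 0.3156 > R, including ant pupae increases the long-run rate.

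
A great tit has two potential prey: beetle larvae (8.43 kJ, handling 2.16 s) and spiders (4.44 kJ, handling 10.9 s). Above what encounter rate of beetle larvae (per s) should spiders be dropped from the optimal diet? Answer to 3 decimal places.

Drop spiders once their profitability E₂/h₂ falls below the rate achievable on beetle larvae alone: E₂/h₂ = λE₁/(1 + λh₁).
Solve for λ: λE₁h₂ = E₂(1 + λh₁) → λ(E₁h₂ − E₂h₁) = E₂ → λ = E₂/(E₁h₂ − E₂h₁).
λ = 4.44/(8.43×10.9 − 4.44×2.16) = 4.44/82.3 = 0.05395 per s.

0.054 per s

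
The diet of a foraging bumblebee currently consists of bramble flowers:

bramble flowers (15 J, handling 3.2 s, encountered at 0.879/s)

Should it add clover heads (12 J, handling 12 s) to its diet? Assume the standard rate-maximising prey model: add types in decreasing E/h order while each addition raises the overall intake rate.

No

On bramble flowers alone, R = ΣλE/(1+Σλh) = 13.19/3.813 = 3.458 J/s.
Profitability of clover heads: 12/12 = 1 J/s.
1 < 3.458, so adding clover heads would lower the average — exclude it.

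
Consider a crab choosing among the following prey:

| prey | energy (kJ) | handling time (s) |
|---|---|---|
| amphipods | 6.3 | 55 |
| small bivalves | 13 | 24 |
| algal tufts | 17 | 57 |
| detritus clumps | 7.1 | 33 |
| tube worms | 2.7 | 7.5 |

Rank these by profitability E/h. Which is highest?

small bivalves

In descending order of E/h:
small bivalves: 13/24 = 0.542 kJ/s
tube worms: 2.7/7.5 = 0.36 kJ/s
algal tufts: 17/57 = 0.298 kJ/s
detritus clumps: 7.1/33 = 0.215 kJ/s
amphipods: 6.3/55 = 0.115 kJ/s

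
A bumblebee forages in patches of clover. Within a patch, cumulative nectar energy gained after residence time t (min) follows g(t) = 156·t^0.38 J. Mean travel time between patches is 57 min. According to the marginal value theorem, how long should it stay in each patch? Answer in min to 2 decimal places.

By the marginal value theorem, leave when the instantaneous gain rate g'(t) equals the habitat-wide average g(t)/(T + t).
g'(t) = 0.38·156·t^-0.62. Setting 0.38·156·t^-0.62 = 156·t^0.38/(57+t) gives 0.38(57+t) = t, so 0.62·t = 0.38×57.
t* = 0.38×57/0.62 = 34.94 min.

34.94 min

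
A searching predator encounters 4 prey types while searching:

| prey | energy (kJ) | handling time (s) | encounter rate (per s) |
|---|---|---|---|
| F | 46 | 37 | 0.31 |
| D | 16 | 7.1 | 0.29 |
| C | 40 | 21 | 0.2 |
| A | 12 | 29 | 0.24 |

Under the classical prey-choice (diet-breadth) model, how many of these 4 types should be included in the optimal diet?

Profitabilities (E/h, kJ/s): D 2.25, C 1.9, F 1.24, A 0.414. Add prey in this order while the next type's profitability exceeds the intake rate on those already taken.
Rate on top 1: 1.517. C: 1.9 > 1.517 → include.
Rate on top 2: 1.741. F: 1.24 < 1.741 → exclude; stop.
Optimal diet: D, C — 2 of 4 types.

2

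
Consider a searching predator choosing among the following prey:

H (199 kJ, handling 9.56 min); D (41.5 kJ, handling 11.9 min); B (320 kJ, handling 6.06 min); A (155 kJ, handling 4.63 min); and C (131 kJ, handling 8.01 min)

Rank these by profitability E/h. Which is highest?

Profitability E/h (kJ/min): H = 199/9.56 = 20.8, D = 41.5/11.9 = 3.49, B = 320/6.06 = 52.8, A = 155/4.63 = 33.5, C = 131/8.01 = 16.4.
Ranked: B > A > H > C > D.

B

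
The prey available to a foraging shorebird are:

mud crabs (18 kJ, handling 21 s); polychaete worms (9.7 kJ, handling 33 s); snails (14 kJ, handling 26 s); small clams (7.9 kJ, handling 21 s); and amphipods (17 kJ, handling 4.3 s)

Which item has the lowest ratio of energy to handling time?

polychaete worms

In descending order of E/h:
amphipods: 17/4.3 = 3.95 kJ/s
mud crabs: 18/21 = 0.857 kJ/s
snails: 14/26 = 0.538 kJ/s
small clams: 7.9/21 = 0.376 kJ/s
polychaete worms: 9.7/33 = 0.294 kJ/s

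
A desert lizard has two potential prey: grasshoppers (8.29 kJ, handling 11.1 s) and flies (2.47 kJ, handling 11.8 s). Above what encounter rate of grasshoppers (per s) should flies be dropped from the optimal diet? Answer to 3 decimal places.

Drop flies once their profitability E₂/h₂ falls below the rate achievable on grasshoppers alone: E₂/h₂ = λE₁/(1 + λh₁).
Solve for λ: λE₁h₂ = E₂(1 + λh₁) → λ(E₁h₂ − E₂h₁) = E₂ → λ = E₂/(E₁h₂ − E₂h₁).
λ = 2.47/(8.29×11.8 − 2.47×11.1) = 2.47/70.41 = 0.03508 per s.

0.035 per s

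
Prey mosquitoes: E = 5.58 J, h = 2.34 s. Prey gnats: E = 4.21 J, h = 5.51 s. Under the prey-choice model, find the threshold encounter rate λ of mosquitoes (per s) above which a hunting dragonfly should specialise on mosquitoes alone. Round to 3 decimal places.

At the threshold, the rate on mosquitoes alone equals the profitability of gnats: λ·5.58/(1 + λ·2.34) = 4.21/5.51 = 0.7641.
Rearranging, λ(5.58 − 0.7641×2.34) = 0.7641, so λ = 0.7641/3.792 = 0.2015 per s.

0.201 per s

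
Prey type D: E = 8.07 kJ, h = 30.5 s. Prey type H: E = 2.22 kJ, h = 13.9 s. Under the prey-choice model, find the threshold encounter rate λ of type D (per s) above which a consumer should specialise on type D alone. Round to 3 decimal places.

0.050 per s

At the threshold, the rate on type D alone equals the profitability of type H: λ·8.07/(1 + λ·30.5) = 2.22/13.9 = 0.1597.
Rearranging, λ(8.07 − 0.1597×30.5) = 0.1597, so λ = 0.1597/3.199 = 0.04993 per s.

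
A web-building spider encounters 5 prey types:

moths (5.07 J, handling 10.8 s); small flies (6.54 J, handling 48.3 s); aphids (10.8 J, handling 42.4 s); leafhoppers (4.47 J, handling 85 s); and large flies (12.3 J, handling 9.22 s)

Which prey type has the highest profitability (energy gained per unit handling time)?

In descending order of E/h:
large flies: 12.3/9.22 = 1.33 J/s
moths: 5.07/10.8 = 0.469 J/s
aphids: 10.8/42.4 = 0.255 J/s
small flies: 6.54/48.3 = 0.135 J/s
leafhoppers: 4.47/85 = 0.0526 J/s

large flies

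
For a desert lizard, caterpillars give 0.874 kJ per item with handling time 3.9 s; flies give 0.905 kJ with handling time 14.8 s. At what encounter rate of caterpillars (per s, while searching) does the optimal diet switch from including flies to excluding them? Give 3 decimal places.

Drop flies once their profitability E₂/h₂ falls below the rate achievable on caterpillars alone: E₂/h₂ = λE₁/(1 + λh₁).
Solve for λ: λE₁h₂ = E₂(1 + λh₁) → λ(E₁h₂ − E₂h₁) = E₂ → λ = E₂/(E₁h₂ − E₂h₁).
λ = 0.905/(0.874×14.8 − 0.905×3.9) = 0.905/9.406 = 0.09622 per s.

0.096 per s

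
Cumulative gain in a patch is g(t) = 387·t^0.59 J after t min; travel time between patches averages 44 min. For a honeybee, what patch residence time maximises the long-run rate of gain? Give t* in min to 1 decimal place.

63.3 min

Optimal t* satisfies g'(t*) = g(t*)/(T + t*).
g'(t) = 0.59·387·t^-0.41. Setting 0.59·387·t^-0.41 = 387·t^0.59/(44+t) gives 0.59(44+t) = t, so 0.41·t = 0.59×44.
t* = 0.59×44/0.41 = 63.32 min.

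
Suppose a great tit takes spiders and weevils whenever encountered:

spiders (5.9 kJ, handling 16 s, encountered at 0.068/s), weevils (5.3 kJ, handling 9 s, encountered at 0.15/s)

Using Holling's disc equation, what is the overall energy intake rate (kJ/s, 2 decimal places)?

0.35 kJ/s

R = (0.068×5.9 + 0.15×5.3) / (1 + 0.068×16 + 0.15×9) = 1.196/3.438 = 0.3479 kJ/s.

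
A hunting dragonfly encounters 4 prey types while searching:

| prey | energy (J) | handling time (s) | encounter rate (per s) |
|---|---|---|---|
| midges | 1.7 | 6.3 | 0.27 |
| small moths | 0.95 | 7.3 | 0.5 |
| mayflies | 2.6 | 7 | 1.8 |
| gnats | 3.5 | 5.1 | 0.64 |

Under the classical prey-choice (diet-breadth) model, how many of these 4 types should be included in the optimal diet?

1

Rank by E/h (J/s): gnats 0.686, mayflies 0.371, midges 0.27, small moths 0.13. Include each in turn until the next type's E/h falls below the running intake rate.
Rate on top 1: 0.5253. mayflies: 0.371 < 0.5253 → exclude; stop.
Optimal diet: gnats — 1 of 4 types.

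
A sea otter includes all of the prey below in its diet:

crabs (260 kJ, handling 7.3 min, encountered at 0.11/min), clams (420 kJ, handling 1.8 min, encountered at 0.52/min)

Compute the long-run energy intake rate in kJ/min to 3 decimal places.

R = (0.11×260 + 0.52×420) / (1 + 0.11×7.3 + 0.52×1.8) = 247/2.739 = 90.18 kJ/min.

90.179 kJ/min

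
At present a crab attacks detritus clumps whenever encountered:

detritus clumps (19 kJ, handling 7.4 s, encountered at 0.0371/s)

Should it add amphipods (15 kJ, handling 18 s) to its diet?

On detritus clumps alone, R = ΣλE/(1+Σλh) = 0.7049/1.275 = 0.5531 kJ/s.
amphipods: E/h = 15/18 = 0.8333 kJ/s.
0.8333 > 0.5531, so adding amphipods raises the average — include it.

Yes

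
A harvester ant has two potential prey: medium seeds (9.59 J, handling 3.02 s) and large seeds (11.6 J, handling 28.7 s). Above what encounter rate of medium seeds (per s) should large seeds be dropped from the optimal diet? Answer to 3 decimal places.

Drop large seeds once their profitability E₂/h₂ falls below the rate achievable on medium seeds alone: E₂/h₂ = λE₁/(1 + λh₁).
Solve for λ: λE₁h₂ = E₂(1 + λh₁) → λ(E₁h₂ − E₂h₁) = E₂ → λ = E₂/(E₁h₂ − E₂h₁).
λ = 11.6/(9.59×28.7 − 11.6×3.02) = 11.6/240.2 = 0.04829 per s.

0.048 per s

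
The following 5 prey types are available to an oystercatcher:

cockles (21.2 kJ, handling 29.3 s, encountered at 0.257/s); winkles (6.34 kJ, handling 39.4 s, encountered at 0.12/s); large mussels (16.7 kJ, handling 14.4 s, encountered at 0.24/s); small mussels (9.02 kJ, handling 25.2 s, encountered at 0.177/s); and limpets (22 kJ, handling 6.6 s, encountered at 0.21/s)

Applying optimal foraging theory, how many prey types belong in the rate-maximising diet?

Rank by E/h (kJ/s): limpets 3.33, large mussels 1.16, cockles 0.724, small mussels 0.358, winkles 0.161. Include each in turn until the next type's E/h falls below the running intake rate.
Rate on top 1: 1.936. large mussels: 1.16 < 1.936 → exclude; stop.
Optimal diet: limpets — 1 of 5 types.

1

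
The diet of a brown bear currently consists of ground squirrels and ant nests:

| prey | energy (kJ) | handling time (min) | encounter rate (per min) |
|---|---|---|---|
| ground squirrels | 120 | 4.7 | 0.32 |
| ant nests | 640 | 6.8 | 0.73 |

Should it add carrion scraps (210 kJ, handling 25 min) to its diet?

No

On ground squirrels and ant nests alone, R = ΣλE/(1+Σλh) = 505.6/7.468 = 67.7 kJ/min.
Profitability of carrion scraps: 210/25 = 8.4 kJ/min.
Since 8.4 < R, time spent handling carrion scraps is better spent searching.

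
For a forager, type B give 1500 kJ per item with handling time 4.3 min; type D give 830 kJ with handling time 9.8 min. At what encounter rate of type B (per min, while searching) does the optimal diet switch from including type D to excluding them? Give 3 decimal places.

0.075 per min

The zero-one rule: include type D iff E₂/h₂ > λE₁/(1+λh₁). Equality gives the switch point.
λE₁h₂ = E₂ + λE₂h₁ ⇒ λ = E₂/(E₁h₂ − E₂h₁) = 830/(1.47e+04 − 3569) = 0.07457 per min.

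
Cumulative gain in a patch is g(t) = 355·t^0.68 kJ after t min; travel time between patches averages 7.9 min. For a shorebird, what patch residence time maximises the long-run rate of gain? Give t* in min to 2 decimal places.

Optimal t* satisfies g'(t*) = g(t*)/(T + t*).
g'(t) = 0.68·355·t^-0.32. Setting 0.68·355·t^-0.32 = 355·t^0.68/(7.9+t) gives 0.68(7.9+t) = t, so 0.32·t = 0.68×7.9.
t* = 0.68×7.9/0.32 = 16.79 min.

16.79 min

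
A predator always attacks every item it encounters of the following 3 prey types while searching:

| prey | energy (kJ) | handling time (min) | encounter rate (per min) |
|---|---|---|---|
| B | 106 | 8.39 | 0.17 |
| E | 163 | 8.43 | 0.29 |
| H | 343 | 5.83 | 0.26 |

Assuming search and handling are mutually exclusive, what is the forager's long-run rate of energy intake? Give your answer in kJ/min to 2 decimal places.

24.19 kJ/min

R = Σλ_iE_i / (1 + Σλ_ih_i)
Numerator: 0.17×106 + 0.29×163 + 0.26×343 = 154.5
Denominator: 1 + 0.17×8.39 + 0.29×8.43 + 0.26×5.83 = 6.387
R = 154.5/6.387 = 24.19 kJ/min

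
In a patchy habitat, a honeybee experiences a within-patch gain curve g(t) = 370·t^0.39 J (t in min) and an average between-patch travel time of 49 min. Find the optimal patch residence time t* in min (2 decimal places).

31.33 min

Optimal t* satisfies g'(t*) = g(t*)/(T + t*).
g'(t) = 0.39·370·t^-0.61. Setting 0.39·370·t^-0.61 = 370·t^0.39/(49+t) gives 0.39(49+t) = t, so 0.61·t = 0.39×49.
t* = 0.39×49/0.61 = 31.33 min.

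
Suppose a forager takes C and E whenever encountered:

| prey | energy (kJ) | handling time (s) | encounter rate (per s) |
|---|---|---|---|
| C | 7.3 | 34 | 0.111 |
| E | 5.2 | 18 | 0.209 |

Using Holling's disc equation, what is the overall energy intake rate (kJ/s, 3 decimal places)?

Energy encountered per unit search time: 0.111×7.3 + 0.209×5.2 = 1.897 kJ/s.
Handling time per unit search time: 0.111×34 + 0.209×18 = 7.536.
Rate = 1.897/(1 + 7.536) = 0.2222 kJ/s.

0.222 kJ/s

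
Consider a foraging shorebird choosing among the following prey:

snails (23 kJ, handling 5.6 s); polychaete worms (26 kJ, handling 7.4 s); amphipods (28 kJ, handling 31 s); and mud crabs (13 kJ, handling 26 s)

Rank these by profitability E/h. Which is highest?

snails

Profitability E/h (kJ/s): snails = 23/5.6 = 4.11, polychaete worms = 26/7.4 = 3.51, amphipods = 28/31 = 0.903, mud crabs = 13/26 = 0.5.
Ranked: snails > polychaete worms > amphipods > mud crabs.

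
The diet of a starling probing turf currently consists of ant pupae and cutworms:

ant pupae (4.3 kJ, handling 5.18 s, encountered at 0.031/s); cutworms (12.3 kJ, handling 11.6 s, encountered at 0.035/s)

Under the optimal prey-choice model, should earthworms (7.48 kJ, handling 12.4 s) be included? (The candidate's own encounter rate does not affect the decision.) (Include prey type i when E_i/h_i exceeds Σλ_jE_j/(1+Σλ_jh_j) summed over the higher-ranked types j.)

Intake rate on the current diet: R = (0.031×4.3 + 0.035×12.3) / (1 + 0.031×5.18 + 0.035×11.6) = 0.5638/1.567 = 0.3599 kJ/s.
Profitability of earthworms: 7.48/12.4 = 0.6032 kJ/s.
0.6032 > 0.3599, so adding earthworms raises the average — include it.

Yes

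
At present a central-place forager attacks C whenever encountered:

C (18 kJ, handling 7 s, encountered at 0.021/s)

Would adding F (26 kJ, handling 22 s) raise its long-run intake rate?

Yes

Current rate: (0.021×18)/(1 + 0.021×7) = 0.3296 kJ/s.
Profitability of F: 26/22 = 1.182 kJ/s.
1.182 > 0.3296, so adding F raises the average — include it.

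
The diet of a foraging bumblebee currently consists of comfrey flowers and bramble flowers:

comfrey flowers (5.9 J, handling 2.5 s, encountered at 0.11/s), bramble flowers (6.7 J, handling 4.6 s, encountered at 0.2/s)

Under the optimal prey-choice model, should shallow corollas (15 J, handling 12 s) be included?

Yes

Current rate: (0.11×5.9 + 0.2×6.7)/(1 + 0.11×2.5 + 0.2×4.6) = 0.9062 J/s.
Profitability of shallow corollas: 15/12 = 1.25 J/s.
1.25 > 0.9062, so adding shallow corollas raises the average — include it.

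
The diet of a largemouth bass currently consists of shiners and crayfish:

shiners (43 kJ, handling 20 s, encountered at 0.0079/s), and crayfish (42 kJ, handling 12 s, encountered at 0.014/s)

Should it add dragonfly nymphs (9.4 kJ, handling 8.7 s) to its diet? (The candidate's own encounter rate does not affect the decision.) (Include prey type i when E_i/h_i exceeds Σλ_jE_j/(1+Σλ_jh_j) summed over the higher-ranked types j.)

Intake rate on the current diet: R = (0.0079×43 + 0.014×42) / (1 + 0.0079×20 + 0.014×12) = 0.9277/1.326 = 0.6996 kJ/s.
dragonfly nymphs: E/h = 9.4/8.7 = 1.08 kJ/s.
1.08 > 0.6996, so adding dragonfly nymphs raises the average — include it.

Yes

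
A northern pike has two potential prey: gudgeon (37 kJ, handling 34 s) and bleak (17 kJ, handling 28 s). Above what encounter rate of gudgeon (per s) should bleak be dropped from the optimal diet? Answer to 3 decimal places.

0.037 per s

The zero-one rule: include bleak iff E₂/h₂ > λE₁/(1+λh₁). Equality gives the switch point.
λE₁h₂ = E₂ + λE₂h₁ ⇒ λ = E₂/(E₁h₂ − E₂h₁) = 17/(1036 − 578) = 0.03712 per s.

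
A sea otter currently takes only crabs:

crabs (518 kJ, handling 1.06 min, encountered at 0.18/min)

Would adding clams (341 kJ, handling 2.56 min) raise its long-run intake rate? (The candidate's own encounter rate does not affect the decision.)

Intake rate on the current diet: R = (0.18×518) / (1 + 0.18×1.06) = 93.24/1.191 = 78.3 kJ/min.
Profitability of clams: 341/2.56 = 133.2 kJ/min.
133.2 > 78.3, so adding clams raises the average — include it.

Yes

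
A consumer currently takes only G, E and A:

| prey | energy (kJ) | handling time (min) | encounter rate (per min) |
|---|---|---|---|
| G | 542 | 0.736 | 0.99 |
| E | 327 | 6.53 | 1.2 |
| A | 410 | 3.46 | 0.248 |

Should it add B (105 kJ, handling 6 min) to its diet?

Intake rate on the current diet: R = (0.99×542 + 1.2×327 + 0.248×410) / (1 + 0.99×0.736 + 1.2×6.53 + 0.248×3.46) = 1031/10.42 = 98.89 kJ/min.
B: E/h = 105/6 = 17.5 kJ/min.
17.5 < 98.89, so adding B would lower the average — exclude it.

No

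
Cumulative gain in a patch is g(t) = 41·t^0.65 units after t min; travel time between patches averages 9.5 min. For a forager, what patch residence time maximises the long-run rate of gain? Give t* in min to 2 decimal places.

Maximise g(t)/(T+t): set derivative to zero → g'(t)(T+t) = g(t).
g'(t) = 0.65·41·t^-0.35. Setting 0.65·41·t^-0.35 = 41·t^0.65/(9.5+t) gives 0.65(9.5+t) = t, so 0.35·t = 0.65×9.5.
t* = 0.65×9.5/0.35 = 17.64 min.

17.64 min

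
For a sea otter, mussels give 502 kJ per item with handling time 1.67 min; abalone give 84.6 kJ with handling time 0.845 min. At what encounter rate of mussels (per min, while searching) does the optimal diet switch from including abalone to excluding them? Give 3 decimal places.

0.299 per min

At the threshold, the rate on mussels alone equals the profitability of abalone: λ·502/(1 + λ·1.67) = 84.6/0.845 = 100.1.
Rearranging, λ(502 − 100.1×1.67) = 100.1, so λ = 100.1/334.8 = 0.299 per min.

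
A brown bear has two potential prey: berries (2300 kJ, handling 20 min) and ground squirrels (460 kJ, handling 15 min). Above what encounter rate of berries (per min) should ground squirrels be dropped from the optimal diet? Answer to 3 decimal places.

0.018 per min

At the threshold, the rate on berries alone equals the profitability of ground squirrels: λ·2300/(1 + λ·20) = 460/15 = 30.67.
Rearranging, λ(2300 − 30.67×20) = 30.67, so λ = 30.67/1687 = 0.01818 per min.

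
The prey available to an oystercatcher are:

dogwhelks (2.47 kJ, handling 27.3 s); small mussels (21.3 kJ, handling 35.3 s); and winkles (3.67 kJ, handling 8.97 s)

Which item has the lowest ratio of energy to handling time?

Profitability E/h (kJ/s): dogwhelks = 2.47/27.3 = 0.0905, small mussels = 21.3/35.3 = 0.603, winkles = 3.67/8.97 = 0.409.
Ranked: small mussels > winkles > dogwhelks.

dogwhelks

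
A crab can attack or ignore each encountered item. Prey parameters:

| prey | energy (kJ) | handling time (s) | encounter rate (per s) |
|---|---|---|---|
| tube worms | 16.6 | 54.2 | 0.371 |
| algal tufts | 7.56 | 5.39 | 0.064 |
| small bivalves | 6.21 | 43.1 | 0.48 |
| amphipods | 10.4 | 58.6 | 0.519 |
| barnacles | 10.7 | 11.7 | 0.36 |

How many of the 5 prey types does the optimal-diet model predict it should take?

2

Rank by E/h (kJ/s): algal tufts 1.4, barnacles 0.915, tube worms 0.306, amphipods 0.177, small bivalves 0.144. Include each in turn until the next type's E/h falls below the running intake rate.
Rate on top 1: 0.3597. barnacles: 0.915 > 0.3597 → include.
Rate on top 2: 0.7803. tube worms: 0.306 < 0.7803 → exclude; stop.
Optimal diet: algal tufts, barnacles — 2 of 5 types.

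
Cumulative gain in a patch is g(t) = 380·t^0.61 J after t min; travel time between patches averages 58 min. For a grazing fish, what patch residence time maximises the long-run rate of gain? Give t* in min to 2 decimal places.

By the marginal value theorem, leave when the instantaneous gain rate g'(t) equals the habitat-wide average g(t)/(T + t).
g'(t) = 0.61·380·t^-0.39. Setting 0.61·380·t^-0.39 = 380·t^0.61/(58+t) gives 0.61(58+t) = t, so 0.39·t = 0.61×58.
t* = 0.61×58/0.39 = 90.72 min.

90.72 min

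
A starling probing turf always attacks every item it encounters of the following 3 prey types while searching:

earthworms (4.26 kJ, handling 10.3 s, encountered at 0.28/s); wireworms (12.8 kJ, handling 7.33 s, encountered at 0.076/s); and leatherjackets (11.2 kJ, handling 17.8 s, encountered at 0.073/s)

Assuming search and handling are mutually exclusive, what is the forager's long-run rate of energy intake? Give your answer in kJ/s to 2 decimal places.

R = Σλ_iE_i / (1 + Σλ_ih_i)
Numerator: 0.28×4.26 + 0.076×12.8 + 0.073×11.2 = 2.983
Denominator: 1 + 0.28×10.3 + 0.076×7.33 + 0.073×17.8 = 5.74
R = 2.983/5.74 = 0.5197 kJ/s

0.52 kJ/s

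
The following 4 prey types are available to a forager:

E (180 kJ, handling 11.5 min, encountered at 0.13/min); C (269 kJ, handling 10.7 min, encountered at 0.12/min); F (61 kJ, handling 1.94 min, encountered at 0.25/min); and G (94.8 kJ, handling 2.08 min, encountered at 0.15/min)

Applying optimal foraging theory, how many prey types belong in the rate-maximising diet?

Profitabilities (E/h, kJ/min): G 45.6, F 31.4, C 25.1, E 15.7. Add prey in this order while the next type's profitability exceeds the intake rate on those already taken.
Rate on top 1: 10.84. F: 31.4 > 10.84 → include.
Rate on top 2: 16.4. C: 25.1 > 16.4 → include.
Rate on top 3: 20.04. E: 15.7 < 20.04 → exclude; stop.
Optimal diet: G, F, C — 3 of 4 types.

3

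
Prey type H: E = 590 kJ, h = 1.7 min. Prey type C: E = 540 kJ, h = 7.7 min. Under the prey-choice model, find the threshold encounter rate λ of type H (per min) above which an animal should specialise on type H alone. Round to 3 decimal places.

0.149 per min

Drop type C once their profitability E₂/h₂ falls below the rate achievable on type H alone: E₂/h₂ = λE₁/(1 + λh₁).
Solve for λ: λE₁h₂ = E₂(1 + λh₁) → λ(E₁h₂ − E₂h₁) = E₂ → λ = E₂/(E₁h₂ − E₂h₁).
λ = 540/(590×7.7 − 540×1.7) = 540/3625 = 0.149 per min.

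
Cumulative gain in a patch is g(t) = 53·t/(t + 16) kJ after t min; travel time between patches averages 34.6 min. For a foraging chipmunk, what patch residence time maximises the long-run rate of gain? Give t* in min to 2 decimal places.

23.53 min

Maximise g(t)/(T+t): set derivative to zero → g'(t)(T+t) = g(t).
g'(t) = 53·16/(t + 16)². Setting 53·16/(t+16)² = 53t/[(t+16)(34.6+t)] gives 16(34.6+t) = t(t+16), so t² = 16×34.6 = 553.6.
t* = √553.6 = 23.53 min.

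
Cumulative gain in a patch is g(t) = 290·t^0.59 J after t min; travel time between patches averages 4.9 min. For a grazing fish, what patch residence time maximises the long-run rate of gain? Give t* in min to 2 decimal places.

7.05 min

Maximise g(t)/(T+t): set derivative to zero → g'(t)(T+t) = g(t).
g'(t) = 0.59·290·t^-0.41. Setting 0.59·290·t^-0.41 = 290·t^0.59/(4.9+t) gives 0.59(4.9+t) = t, so 0.41·t = 0.59×4.9.
t* = 0.59×4.9/0.41 = 7.051 min.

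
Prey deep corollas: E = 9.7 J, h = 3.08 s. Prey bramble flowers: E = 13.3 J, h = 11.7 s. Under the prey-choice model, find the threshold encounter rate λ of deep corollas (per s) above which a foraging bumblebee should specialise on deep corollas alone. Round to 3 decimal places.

Drop bramble flowers once their profitability E₂/h₂ falls below the rate achievable on deep corollas alone: E₂/h₂ = λE₁/(1 + λh₁).
Solve for λ: λE₁h₂ = E₂(1 + λh₁) → λ(E₁h₂ − E₂h₁) = E₂ → λ = E₂/(E₁h₂ − E₂h₁).
λ = 13.3/(9.7×11.7 − 13.3×3.08) = 13.3/72.53 = 0.1834 per s.

0.183 per s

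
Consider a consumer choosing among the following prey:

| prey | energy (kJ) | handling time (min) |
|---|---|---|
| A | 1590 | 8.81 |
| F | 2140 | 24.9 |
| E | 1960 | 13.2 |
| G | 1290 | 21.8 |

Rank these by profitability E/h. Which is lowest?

G

In descending order of E/h:
A: 1590/8.81 = 180 kJ/min
E: 1960/13.2 = 148 kJ/min
F: 2140/24.9 = 85.9 kJ/min
G: 1290/21.8 = 59.2 kJ/min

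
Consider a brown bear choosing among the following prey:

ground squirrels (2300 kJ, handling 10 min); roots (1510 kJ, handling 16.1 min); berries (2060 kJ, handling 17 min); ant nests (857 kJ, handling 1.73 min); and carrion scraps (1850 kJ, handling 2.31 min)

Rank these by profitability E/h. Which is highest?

carrion scraps

In descending order of E/h:
carrion scraps: 1850/2.31 = 801 kJ/min
ant nests: 857/1.73 = 495 kJ/min
ground squirrels: 2300/10 = 230 kJ/min
berries: 2060/17 = 121 kJ/min
roots: 1510/16.1 = 93.8 kJ/min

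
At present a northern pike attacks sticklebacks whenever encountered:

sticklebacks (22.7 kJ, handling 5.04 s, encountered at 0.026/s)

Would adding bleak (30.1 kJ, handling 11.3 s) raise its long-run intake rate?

Yes

Current rate: (0.026×22.7)/(1 + 0.026×5.04) = 0.5218 kJ/s.
Profitability of bleak: 30.1/11.3 = 2.664 kJ/s.
Since 2.664 > R, including bleak increases the long-run rate.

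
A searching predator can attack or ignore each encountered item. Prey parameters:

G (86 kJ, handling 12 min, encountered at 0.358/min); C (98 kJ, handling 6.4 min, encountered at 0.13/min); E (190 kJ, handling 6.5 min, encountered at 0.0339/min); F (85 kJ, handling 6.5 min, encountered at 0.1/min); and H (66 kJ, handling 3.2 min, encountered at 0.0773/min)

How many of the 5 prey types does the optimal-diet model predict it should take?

4

Rank by E/h (kJ/min): E 29.2, H 20.6, C 15.3, F 13.1, G 7.17. Include each in turn until the next type's E/h falls below the running intake rate.
Rate on top 1: 5.278. H: 20.6 > 5.278 → include.
Rate on top 2: 7.864. C: 15.3 > 7.864 → include.
Rate on top 3: 10.56. F: 13.1 > 10.56 → include.
Rate on top 4: 11.11. G: 7.17 < 11.11 → exclude; stop.
Optimal diet: E, H, C, F — 4 of 5 types.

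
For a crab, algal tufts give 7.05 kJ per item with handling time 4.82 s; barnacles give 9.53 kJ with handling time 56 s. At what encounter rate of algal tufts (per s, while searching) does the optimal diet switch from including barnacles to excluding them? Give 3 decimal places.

0.027 per s

At the threshold, the rate on algal tufts alone equals the profitability of barnacles: λ·7.05/(1 + λ·4.82) = 9.53/56 = 0.1702.
Rearranging, λ(7.05 − 0.1702×4.82) = 0.1702, so λ = 0.1702/6.23 = 0.02732 per s.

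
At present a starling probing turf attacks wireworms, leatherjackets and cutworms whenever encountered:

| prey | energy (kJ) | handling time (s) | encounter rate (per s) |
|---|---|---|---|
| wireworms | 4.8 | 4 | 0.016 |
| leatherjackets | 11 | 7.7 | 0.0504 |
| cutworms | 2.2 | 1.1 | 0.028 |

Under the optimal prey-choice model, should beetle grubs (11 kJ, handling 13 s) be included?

On wireworms, leatherjackets and cutworms alone, R = ΣλE/(1+Σλh) = 0.6928/1.483 = 0.4672 kJ/s.
beetle grubs: E/h = 11/13 = 0.8462 kJ/s.
0.8462 > 0.4672, so adding beetle grubs raises the average — include it.

Yes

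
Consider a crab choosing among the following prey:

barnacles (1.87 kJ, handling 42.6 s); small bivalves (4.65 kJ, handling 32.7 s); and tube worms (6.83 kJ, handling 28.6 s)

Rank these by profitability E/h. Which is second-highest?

Profitability E/h (kJ/s): barnacles = 1.87/42.6 = 0.0439, small bivalves = 4.65/32.7 = 0.142, tube worms = 6.83/28.6 = 0.239.
Ranked: tube worms > small bivalves > barnacles.

small bivalves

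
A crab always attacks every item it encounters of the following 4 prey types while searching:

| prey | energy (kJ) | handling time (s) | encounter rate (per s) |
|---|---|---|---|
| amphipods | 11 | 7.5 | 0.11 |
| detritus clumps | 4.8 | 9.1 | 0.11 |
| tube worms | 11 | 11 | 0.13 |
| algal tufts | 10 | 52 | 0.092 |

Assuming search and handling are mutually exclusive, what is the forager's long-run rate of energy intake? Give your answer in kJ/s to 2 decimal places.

0.45 kJ/s

R = Σλ_iE_i / (1 + Σλ_ih_i)
Numerator: 0.11×11 + 0.11×4.8 + 0.13×11 + 0.092×10 = 4.088
Denominator: 1 + 0.11×7.5 + 0.11×9.1 + 0.13×11 + 0.092×52 = 9.04
R = 4.088/9.04 = 0.4522 kJ/s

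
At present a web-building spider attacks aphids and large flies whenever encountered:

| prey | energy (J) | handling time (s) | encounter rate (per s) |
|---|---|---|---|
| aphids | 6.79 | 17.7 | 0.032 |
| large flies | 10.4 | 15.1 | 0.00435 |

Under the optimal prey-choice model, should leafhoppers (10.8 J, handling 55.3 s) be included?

On aphids and large flies alone, R = ΣλE/(1+Σλh) = 0.2625/1.632 = 0.1608 J/s.
leafhoppers: E/h = 10.8/55.3 = 0.1953 J/s.
Since 0.1953 > R, including leafhoppers increases the long-run rate.

Yes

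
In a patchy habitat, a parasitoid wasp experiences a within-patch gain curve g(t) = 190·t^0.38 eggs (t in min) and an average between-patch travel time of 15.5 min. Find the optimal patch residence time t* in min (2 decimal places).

9.50 min

Maximise g(t)/(T+t): set derivative to zero → g'(t)(T+t) = g(t).
g'(t) = 0.38·190·t^-0.62. Setting 0.38·190·t^-0.62 = 190·t^0.38/(15.5+t) gives 0.38(15.5+t) = t, so 0.62·t = 0.38×15.5.
t* = 0.38×15.5/0.62 = 9.5 min.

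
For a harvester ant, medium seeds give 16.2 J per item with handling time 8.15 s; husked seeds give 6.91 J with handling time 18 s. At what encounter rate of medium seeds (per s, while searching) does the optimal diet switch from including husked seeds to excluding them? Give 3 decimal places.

The zero-one rule: include husked seeds iff E₂/h₂ > λE₁/(1+λh₁). Equality gives the switch point.
λE₁h₂ = E₂ + λE₂h₁ ⇒ λ = E₂/(E₁h₂ − E₂h₁) = 6.91/(291.6 − 56.32) = 0.02937 per s.

0.029 per s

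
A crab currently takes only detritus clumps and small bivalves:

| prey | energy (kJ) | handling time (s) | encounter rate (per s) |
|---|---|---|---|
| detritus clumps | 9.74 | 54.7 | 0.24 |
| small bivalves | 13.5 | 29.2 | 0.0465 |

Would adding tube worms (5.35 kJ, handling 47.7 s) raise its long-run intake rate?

Current rate: (0.24×9.74 + 0.0465×13.5)/(1 + 0.24×54.7 + 0.0465×29.2) = 0.1915 kJ/s.
tube worms: E/h = 5.35/47.7 = 0.1122 kJ/s.
0.1122 < 0.1915, so adding tube worms would lower the average — exclude it.

No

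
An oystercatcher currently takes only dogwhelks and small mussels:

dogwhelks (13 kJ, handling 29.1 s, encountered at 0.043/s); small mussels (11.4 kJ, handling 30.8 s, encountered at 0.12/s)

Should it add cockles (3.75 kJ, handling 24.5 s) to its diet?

On dogwhelks and small mussels alone, R = ΣλE/(1+Σλh) = 1.927/5.947 = 0.324 kJ/s.
cockles: E/h = 3.75/24.5 = 0.1531 kJ/s.
Since 0.1531 < R, time spent handling cockles is better spent searching.

No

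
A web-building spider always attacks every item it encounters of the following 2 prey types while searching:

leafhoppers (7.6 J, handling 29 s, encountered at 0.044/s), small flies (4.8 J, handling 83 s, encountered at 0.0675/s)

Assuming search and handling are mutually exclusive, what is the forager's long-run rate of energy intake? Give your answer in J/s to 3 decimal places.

Energy encountered per unit search time: 0.044×7.6 + 0.0675×4.8 = 0.6584 J/s.
Handling time per unit search time: 0.044×29 + 0.0675×83 = 6.878.
Rate = 0.6584/(1 + 6.878) = 0.08357 J/s.

0.084 J/s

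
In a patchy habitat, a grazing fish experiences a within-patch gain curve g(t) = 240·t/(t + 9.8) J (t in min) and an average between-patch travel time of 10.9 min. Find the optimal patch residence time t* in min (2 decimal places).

Optimal t* satisfies g'(t*) = g(t*)/(T + t*).
g'(t) = 240·9.8/(t + 9.8)². Setting 240·9.8/(t+9.8)² = 240t/[(t+9.8)(10.9+t)] gives 9.8(10.9+t) = t(t+9.8), so t² = 9.8×10.9 = 106.8.
t* = √106.8 = 10.34 min.

10.34 min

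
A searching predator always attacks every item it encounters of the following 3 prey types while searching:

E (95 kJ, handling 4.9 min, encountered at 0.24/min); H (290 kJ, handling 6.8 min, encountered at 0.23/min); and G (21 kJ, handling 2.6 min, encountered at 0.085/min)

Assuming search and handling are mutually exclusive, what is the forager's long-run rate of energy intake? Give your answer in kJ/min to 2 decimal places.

R = (0.24×95 + 0.23×290 + 0.085×21) / (1 + 0.24×4.9 + 0.23×6.8 + 0.085×2.6) = 91.28/3.961 = 23.05 kJ/min.

23.05 kJ/min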